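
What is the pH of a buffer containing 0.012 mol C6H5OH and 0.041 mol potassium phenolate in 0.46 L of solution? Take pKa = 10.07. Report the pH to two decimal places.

pH = pKa + log([A⁻]/[HA]) = 10.07 + log(0.041/0.012)
pH = 10.07 + (+0.534) = 10.60

pH = 10.60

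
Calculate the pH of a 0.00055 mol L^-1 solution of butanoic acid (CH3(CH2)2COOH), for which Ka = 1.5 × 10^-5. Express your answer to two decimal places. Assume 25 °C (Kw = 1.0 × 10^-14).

CH3(CH2)2COOH ⇌ CH3(CH2)2COO- + H+
Ka = [H+]²/(0.00055 − [H+]) = 1.5 × 10^-5
Here C₀/Ka ≈ 36.7, so the small-[H+] approximation fails. Use the quadratic:
[H+] = (−Ka + √(Ka² + 4·Ka·C₀))/2 = 8.36 × 10^-5 M
pH = −log(8.36 × 10^-5) = 4.08

pH = 4.08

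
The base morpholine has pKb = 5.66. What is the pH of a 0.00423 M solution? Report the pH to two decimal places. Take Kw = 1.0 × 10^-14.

pH = 9.98

C4H8ONH + H2O ⇌ C4H8ONH2+ + OH-
Kb = 10^(−5.66) = 2.19 × 10^-6
Kb = [OH-]²/(0.00423 − [OH-]) = 2.19 × 10^-6
Assume [OH-] ≪ 0.00423: [OH-] ≈ √(2.19 × 10^-6 × 0.00423) = 9.62 × 10^-5 M
([OH-]/C₀ = 2.3% < 5%, so the approximation holds.)
pOH = 4.02, so pH = 14.00 − pOH = 9.98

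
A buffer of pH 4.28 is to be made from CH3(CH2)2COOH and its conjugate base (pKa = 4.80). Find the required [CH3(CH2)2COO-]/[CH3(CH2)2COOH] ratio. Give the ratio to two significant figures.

ratio = 0.30

pH = pKa + log(r) ⇒ log(r) = 4.28 − 4.80 = -0.52
r = [CH3(CH2)2COO-]/[CH3(CH2)2COOH] = 10^(-0.52) = 0.302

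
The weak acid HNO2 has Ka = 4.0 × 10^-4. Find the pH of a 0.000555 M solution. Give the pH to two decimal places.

pH = 3.51

HNO2 ⇌ NO2- + H+
From the ICE table, Ka = x²/(0.000555 − x) = 4.0 × 10^-4.
x is not negligible relative to C₀; solve x² + 0.0004·x − 2.22e-07 = 0.
x = [−0.0004 + √(0.0004² + 8.88e-07)]/2 = 3.12 × 10^-4 M
pH = −log[H+] = −log(3.12 × 10^-4) = 3.51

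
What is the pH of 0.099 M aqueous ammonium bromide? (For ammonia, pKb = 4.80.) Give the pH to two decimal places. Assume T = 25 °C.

NH4+ is the conjugate acid of the weak base NH3.
Kb = 10^(−4.80) = 1.58 × 10^-5
Ka = Kw/Kb = 1.0×10^-14 / 1.58 × 10^-5 = 6.33 × 10^-10
From the ICE table, Ka = x²/(0.099 − x) = 6.33 × 10^-10.
Since Ka ≪ C₀, x ≈ √(Ka·C₀) = 7.92 × 10^-6 M.
pH = −log(7.92 × 10^-6) = 5.10

pH = 5.10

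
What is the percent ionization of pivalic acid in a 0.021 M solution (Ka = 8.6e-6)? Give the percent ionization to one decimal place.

(CH3)3CCOOH ⇌ (CH3)3CCOO- + H+; let x = [H+] at equilibrium.
x ≈ √(Ka·C₀) = √(8.6 × 10^-6 × 0.021) = 4.25 × 10^-4 M
Fraction ionized = 4.25 × 10^-4 / 0.021 = 0.0202 → 2.0%

2.0%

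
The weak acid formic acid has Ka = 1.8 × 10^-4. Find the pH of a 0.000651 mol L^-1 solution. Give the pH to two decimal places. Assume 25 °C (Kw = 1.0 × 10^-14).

pH = 3.58

HCOOH ⇌ HCOO- + H+
Ka = [H+]²/(0.000651 − [H+]) = 1.8 × 10^-4
Here C₀/Ka ≈ 3.62, so the small-[H+] approximation fails. Use the quadratic:
[H+] = (−Ka + √(Ka² + 4·Ka·C₀))/2 = 2.64 × 10^-4 M
pH = −log(2.64 × 10^-4) = 3.58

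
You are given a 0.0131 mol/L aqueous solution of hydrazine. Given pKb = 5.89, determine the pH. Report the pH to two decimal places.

pH = 10.11

N2H4 + H2O ⇌ N2H5+ + OH-
Kb = 10^(−5.89) = 1.29 × 10^-6
Let x = [OH-] at equilibrium. Kb = x²/(0.0131 − x).
Assume x ≪ 0.0131: x ≈ √(1.29 × 10^-6 × 0.0131) = 1.30 × 10^-4 M
(x/C₀ = 0.99% < 5%, so the approximation holds.)
pOH = 3.89, so pH = 14.00 − pOH = 10.11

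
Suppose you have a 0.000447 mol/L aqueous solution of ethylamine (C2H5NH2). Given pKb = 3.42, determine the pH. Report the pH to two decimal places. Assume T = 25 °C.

pH = 10.42

C2H5NH2 + H2O ⇌ C2H5NH3+ + OH-
Kb = 10^(−3.42) = 3.80 × 10^-4
From the ICE table, Kb = x²/(0.000447 − x) = 3.80 × 10^-4.
The 5% rule fails; solving x² + Kb·x − Kb·C₀ = 0 exactly:
x = (−Kb + √(Kb² + 4·Kb·C₀))/2 = 2.64 × 10^-4 M
pOH = −log(2.64 × 10^-4) = 3.58; pH = 14.00 − 3.58 = 10.42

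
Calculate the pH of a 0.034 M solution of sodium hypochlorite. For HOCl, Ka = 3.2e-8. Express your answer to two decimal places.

pH = 10.01

OCl- is the conjugate base of the weak acid HOCl.
Kb = Kw/Ka = 1.0×10^-14 / 3.2 × 10^-8 = 3.12 × 10^-7
From the ICE table, Kb = x²/(0.034 − x) = 3.12 × 10^-7.
Since Kb ≪ C₀, x ≈ √(Kb·C₀) = 1.03 × 10^-4 M.
Check: 0.3% ionized — well under 5%, approximation valid.
pOH = −log(1.03 × 10^-4) = 3.99; pH = 14.00 − 3.99 = 10.01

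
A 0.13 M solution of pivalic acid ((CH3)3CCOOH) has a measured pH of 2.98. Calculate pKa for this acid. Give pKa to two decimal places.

pKa = 5.07

[H+] = 10^(-2.98) = 1.05 × 10^-3 M
At equilibrium [HA] = 0.13 − 1.05 × 10^-3 = 1.29 × 10^-1 M
Ka = [H+][A-]/[HA] = (1.05 × 10^-3)² / 1.29 × 10^-1 = 8.55 × 10^-6
pKa = -log(8.55 × 10^-6) = 5.07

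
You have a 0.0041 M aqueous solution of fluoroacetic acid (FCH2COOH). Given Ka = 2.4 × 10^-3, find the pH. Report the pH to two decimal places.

FCH2COOH ⇌ FCH2COO- + H+
From the ICE table, Ka = x²/(0.0041 − x) = 2.4 × 10^-3.
x is not negligible relative to C₀; solve x² + 0.0024·x − 9.84e-06 = 0.
x = (−Ka + √(Ka² + 4·Ka·C₀))/2 = 2.16 × 10^-3 M
pH = −log[H+] = −log(2.16 × 10^-3) = 2.67

pH = 2.67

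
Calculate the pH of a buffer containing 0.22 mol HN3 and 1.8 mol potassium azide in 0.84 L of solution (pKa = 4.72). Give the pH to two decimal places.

pH = pKa + log([A⁻]/[HA]) = 4.72 + log(1.8/0.22)
pH = 4.72 + (+0.913) = 5.63

pH = 5.63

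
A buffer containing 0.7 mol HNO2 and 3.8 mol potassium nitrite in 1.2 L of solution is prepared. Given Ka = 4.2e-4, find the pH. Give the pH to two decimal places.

pKa = −log(4.2 × 10^-4) = 3.377
pH = pKa + log([A⁻]/[HA]) = 3.377 + log(3.8/0.7)
pH = 3.377 + (+0.735) = 4.11

pH = 4.11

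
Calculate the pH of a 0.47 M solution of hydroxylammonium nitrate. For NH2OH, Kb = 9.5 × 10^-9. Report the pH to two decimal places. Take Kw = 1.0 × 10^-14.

pH = 3.15

NH3OH+ is the conjugate acid of the weak base NH2OH.
Ka = Kw/Kb = 1.0×10^-14 / 9.5 × 10^-9 = 1.05 × 10^-6
Let x = [H+] at equilibrium. Ka = x²/(0.47 − x).
Assume x ≪ 0.47: x ≈ √(1.05 × 10^-6 × 0.47) = 7.02 × 10^-4 M
pH = −log[H+] = −log(7.02 × 10^-4) = 3.15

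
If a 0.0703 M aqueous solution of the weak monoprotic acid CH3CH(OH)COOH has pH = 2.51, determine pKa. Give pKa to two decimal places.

pKa = 3.85

[H+] = 10^(-2.51) = 3.09 × 10^-3 M
At equilibrium [HA] = 0.0703 − 3.09 × 10^-3 = 6.72 × 10^-2 M
Ka = [H+][A-]/[HA] = (3.09 × 10^-3)² / 6.72 × 10^-2 = 1.42 × 10^-4
pKa = -log(1.42 × 10^-4) = 3.85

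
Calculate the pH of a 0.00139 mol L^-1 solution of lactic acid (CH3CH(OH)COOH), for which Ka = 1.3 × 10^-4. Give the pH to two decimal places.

pH = 3.44

CH3CH(OH)COOH ⇌ CH3CH(OH)COO- + H+
Ka = [H+]²/(0.00139 − [H+]) = 1.3 × 10^-4
Here C₀/Ka ≈ 10.7, so the small-[H+] approximation fails. Use the quadratic:
[H+] = [−0.00013 + √(0.00013² + 7.23e-07)]/2 = 3.65 × 10^-4 M
pH = −log[H+] = −log(3.65 × 10^-4) = 3.44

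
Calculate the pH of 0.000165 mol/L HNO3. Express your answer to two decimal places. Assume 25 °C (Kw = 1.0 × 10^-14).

pH = 3.78

HNO3 is a strong acid and dissociates completely, so [H+] = 0.000165 M.
pH = -log(0.000165) = 3.78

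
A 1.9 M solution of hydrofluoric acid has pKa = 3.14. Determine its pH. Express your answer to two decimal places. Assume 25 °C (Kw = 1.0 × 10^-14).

HF ⇌ F- + H+
Ka = 10^(−3.14) = 7.24 × 10^-4
From the ICE table, Ka = [H+]²/(1.9 − [H+]) = 7.24 × 10^-4.
Since Ka ≪ C₀, [H+] ≈ √(Ka·C₀) = 3.71 × 10^-2 M.
pH = −log(3.71 × 10^-2) = 1.43

pH = 1.43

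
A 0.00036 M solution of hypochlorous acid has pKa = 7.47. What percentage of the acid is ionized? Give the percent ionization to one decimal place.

1.0%

HOCl ⇌ OCl- + H+; let x = [H+] at equilibrium.
Ka = 10^(−7.47) = 3.39 × 10^-8
x ≈ √(Ka·C₀) = √(3.39 × 10^-8 × 0.00036) = 3.49 × 10^-6 M
Fraction ionized = 3.49 × 10^-6 / 0.00036 = 0.0097 → 1.0%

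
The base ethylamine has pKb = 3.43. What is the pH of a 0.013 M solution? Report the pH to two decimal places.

C2H5NH2 + H2O ⇌ C2H5NH3+ + OH-
Kb = 10^(−3.43) = 3.72 × 10^-4
Kb = [OH-]²/(0.013 − [OH-]) = 3.72 × 10^-4
The 5% rule fails; solving [OH-]² + Kb·[OH-] − Kb·C₀ = 0 exactly:
[OH-] = [−0.000372 + √(0.000372² + 1.93e-05)]/2 = 2.02 × 10^-3 M
pOH = −log(2.02 × 10^-3) = 2.69; pH = 14.00 − 2.69 = 11.31

pH = 11.31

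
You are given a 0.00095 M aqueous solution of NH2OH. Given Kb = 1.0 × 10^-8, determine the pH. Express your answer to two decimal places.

NH2OH + H2O ⇌ NH3OH+ + OH-
From the ICE table, Kb = [OH-]²/(0.00095 − [OH-]) = 1.0 × 10^-8.
Assume [OH-] ≪ 0.00095: [OH-] ≈ √(1.0 × 10^-8 × 0.00095) = 3.08 × 10^-6 M
Check: 0.32% ionized — well under 5%, approximation valid.
pOH = 5.51, so pH = 14.00 − pOH = 8.49

pH = 8.49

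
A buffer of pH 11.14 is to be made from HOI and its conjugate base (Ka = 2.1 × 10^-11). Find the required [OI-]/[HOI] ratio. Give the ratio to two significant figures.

pKa = -log(2.1 × 10^-11) = 10.678
pH = pKa + log(r) ⇒ log(r) = 11.14 − 10.678 = +0.462
r = [OI-]/[HOI] = 10^(+0.462) = 2.9

ratio = 2.9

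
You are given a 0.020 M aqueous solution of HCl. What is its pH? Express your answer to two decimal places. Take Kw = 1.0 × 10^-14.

HCl is a strong acid and dissociates completely, so [H+] = 0.020 M.
pH = -log(0.02) = 1.70

pH = 1.70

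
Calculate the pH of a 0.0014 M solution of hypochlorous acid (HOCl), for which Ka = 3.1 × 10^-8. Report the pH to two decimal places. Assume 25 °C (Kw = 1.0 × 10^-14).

HOCl ⇌ OCl- + H+
From the ICE table, Ka = x²/(0.0014 − x) = 3.1 × 10^-8.
Assume x ≪ 0.0014: x ≈ √(3.1 × 10^-8 × 0.0014) = 6.59 × 10^-6 M
(x/C₀ = 0.47% < 5%, so the approximation holds.)
pH = −log[H+] = −log(6.59 × 10^-6) = 5.18

pH = 5.18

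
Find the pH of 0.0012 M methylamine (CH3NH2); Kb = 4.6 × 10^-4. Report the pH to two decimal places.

CH3NH2 + H2O ⇌ CH3NH3+ + OH-
Let x = [OH-] at equilibrium. Kb = x²/(0.0012 − x).
The 5% rule fails; solving x² + Kb·x − Kb·C₀ = 0 exactly:
x = [−0.00046 + √(0.00046² + 2.21e-06)]/2 = 5.48 × 10^-4 M
pOH = 3.26, so pH = 14.00 − pOH = 10.74

pH = 10.74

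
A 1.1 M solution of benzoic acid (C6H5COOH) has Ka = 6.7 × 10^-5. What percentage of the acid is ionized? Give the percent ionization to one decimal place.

C6H5COOH ⇌ C6H5COO- + H+; let x = [H+] at equilibrium.
x ≈ √(Ka·C₀) = √(6.7 × 10^-5 × 1.1) = 8.58 × 10^-3 M
Fraction ionized = 8.58 × 10^-3 / 1.1 = 0.0078 → 0.8%

0.8%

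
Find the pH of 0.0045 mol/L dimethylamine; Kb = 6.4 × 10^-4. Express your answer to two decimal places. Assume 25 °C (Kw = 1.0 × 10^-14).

(CH3)2NH + H2O ⇌ (CH3)2NH2+ + OH-
Let x = [OH-] at equilibrium. Kb = x²/(0.0045 − x).
x is not negligible relative to C₀; solve x² + 0.00064·x − 2.88e-06 = 0.
x = (−Kb + √(Kb² + 4·Kb·C₀))/2 = 1.41 × 10^-3 M
pOH = 2.85, so pH = 14.00 − pOH = 11.15

pH = 11.15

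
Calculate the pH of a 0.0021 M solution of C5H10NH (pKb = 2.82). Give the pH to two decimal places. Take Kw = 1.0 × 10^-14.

C5H10NH + H2O ⇌ C5H10NH2+ + OH-
Kb = 10^(−2.82) = 1.51 × 10^-3
From the ICE table, Kb = [OH-]²/(0.0021 − [OH-]) = 1.51 × 10^-3.
The 5% rule fails; solving [OH-]² + Kb·[OH-] − Kb·C₀ = 0 exactly:
[OH-] = (−Kb + √(Kb² + 4·Kb·C₀))/2 = 1.18 × 10^-3 M
pOH = 2.93, so pH = 14.00 − pOH = 11.07

pH = 11.07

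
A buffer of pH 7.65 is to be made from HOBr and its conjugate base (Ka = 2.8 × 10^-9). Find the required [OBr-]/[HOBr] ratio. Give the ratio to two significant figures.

pKa = -log(2.8 × 10^-9) = 8.553
pH = pKa + log(r) ⇒ log(r) = 7.65 − 8.553 = -0.903
r = [OBr-]/[HOBr] = 10^(-0.903) = 0.125

ratio = 0.13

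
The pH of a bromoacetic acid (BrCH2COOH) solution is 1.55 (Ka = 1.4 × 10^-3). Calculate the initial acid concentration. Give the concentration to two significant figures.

C₀ = 6.0 × 10^-1 M

[H+] = 10^(-1.55) = 2.82 × 10^-2 M = x
Ka = x²/(C₀ − x) ⇒ C₀ = x + x²/Ka
C₀ = 2.82 × 10^-2 + (2.82 × 10^-2)²/(1.4 × 10^-3) = 5.96 × 10^-1 M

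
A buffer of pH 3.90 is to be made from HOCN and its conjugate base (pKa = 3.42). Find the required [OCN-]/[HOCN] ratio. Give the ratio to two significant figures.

pH = pKa + log(r) ⇒ log(r) = 3.90 − 3.42 = +0.48
r = [OCN-]/[HOCN] = 10^(+0.48) = 3.02

ratio = 3.0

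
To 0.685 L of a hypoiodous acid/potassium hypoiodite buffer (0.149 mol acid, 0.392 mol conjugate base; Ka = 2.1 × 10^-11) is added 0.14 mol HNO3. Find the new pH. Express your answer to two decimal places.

Added H+ converts OI- to HOI: HOI → 0.289 mol, OI- → 0.252 mol.
pKa = −log(2.1 × 10^-11) = 10.678
pH = pKa + log([A⁻]/[HA]) = 10.678 + log(0.252/0.289) = 10.678 -0.059

pH = 10.62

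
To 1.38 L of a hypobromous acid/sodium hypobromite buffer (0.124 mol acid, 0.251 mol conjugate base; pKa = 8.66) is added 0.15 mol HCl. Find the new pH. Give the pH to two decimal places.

pH = 8.23

After neutralization: n(HOBr) = 0.274 mol, n(OBr-) = 0.101 mol.
pH = pKa + log(n_OBr-/n_HOBr) = 8.66 + log(0.101/0.274) = 8.66 + (-0.433)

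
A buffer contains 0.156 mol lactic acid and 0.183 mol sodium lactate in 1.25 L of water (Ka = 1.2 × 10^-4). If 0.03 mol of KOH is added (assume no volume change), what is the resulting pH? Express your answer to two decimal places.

pH = 4.15

After neutralization: n(CH3CH(OH)COOH) = 0.126 mol, n(CH3CH(OH)COO-) = 0.213 mol.
pKa = −log(1.2 × 10^-4) = 3.921
Henderson–Hasselbalch with mole ratio 0.213/0.126: pH = 3.921 + (+0.228)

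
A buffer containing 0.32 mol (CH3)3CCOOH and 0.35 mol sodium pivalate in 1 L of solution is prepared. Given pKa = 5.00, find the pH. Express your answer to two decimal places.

Henderson–Hasselbalch: pH = pKa + log([(CH3)3CCOO-]/[(CH3)3CCOOH]) = 5.00 + log(0.35/0.32)
pH = 5.00 + (+0.039) = 5.04

pH = 5.04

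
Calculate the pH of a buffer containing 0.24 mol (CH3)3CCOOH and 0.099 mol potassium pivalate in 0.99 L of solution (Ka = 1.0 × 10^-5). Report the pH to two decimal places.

pKa = −log(1.0 × 10^-5) = 5.000
Henderson–Hasselbalch: pH = pKa + log([(CH3)3CCOO-]/[(CH3)3CCOOH]) = 5.000 + log(0.099/0.24)
pH = 5.000 + (-0.385) = 4.62

pH = 4.62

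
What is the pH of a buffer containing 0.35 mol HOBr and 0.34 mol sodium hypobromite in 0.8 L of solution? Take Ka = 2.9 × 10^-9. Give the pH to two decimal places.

pH = 8.53

pKa = −log(2.9 × 10^-9) = 8.538
Using pH = pKa + log([base]/[acid]) with [base]/[acid] = 0.34/0.35:
pH = 8.538 + (-0.013) = 8.53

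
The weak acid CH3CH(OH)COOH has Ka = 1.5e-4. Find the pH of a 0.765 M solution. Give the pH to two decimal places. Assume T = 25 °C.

CH3CH(OH)COOH ⇌ CH3CH(OH)COO- + H+
From the ICE table, Ka = [H+]²/(0.765 − [H+]) = 1.5 × 10^-4.
Neglecting [H+] in the denominator: [H+] = √(1.5 × 10^-4 × 0.765) = 1.07 × 10^-2 M
Check: 1.4% ionized — well under 5%, approximation valid.
pH = −log[H+] = −log(1.07 × 10^-2) = 1.97

pH = 1.97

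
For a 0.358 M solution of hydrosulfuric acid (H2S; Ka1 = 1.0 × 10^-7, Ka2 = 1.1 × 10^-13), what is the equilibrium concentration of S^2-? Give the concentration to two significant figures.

First ionization gives [H+] ≈ [HS-] = 1.89 × 10^-4 M.
Second step: Ka2 = [H+][S^2-]/[HS-] ≈ [S^2-] (since [H+] ≈ [HS-]).
So [S^2-] ≈ Ka2.

1.1 × 10^-13 M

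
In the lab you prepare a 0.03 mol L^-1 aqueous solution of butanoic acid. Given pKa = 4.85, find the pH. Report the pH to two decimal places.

pH = 3.19

CH3(CH2)2COOH ⇌ CH3(CH2)2COO- + H+
Ka = 10^(−4.85) = 1.41 × 10^-5
Ka = [H+]²/(0.03 − [H+]) = 1.41 × 10^-5
Since Ka ≪ C₀, [H+] ≈ √(Ka·C₀) = 6.50 × 10^-4 M.
pH = −log(6.50 × 10^-4) = 3.19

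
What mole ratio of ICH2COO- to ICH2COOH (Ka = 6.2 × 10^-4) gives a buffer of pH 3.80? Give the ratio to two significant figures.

pKa = -log(6.2 × 10^-4) = 3.208
pH = pKa + log(r) ⇒ log(r) = 3.80 − 3.208 = +0.592
r = [ICH2COO-]/[ICH2COOH] = 10^(+0.592) = 3.91

ratio = 3.9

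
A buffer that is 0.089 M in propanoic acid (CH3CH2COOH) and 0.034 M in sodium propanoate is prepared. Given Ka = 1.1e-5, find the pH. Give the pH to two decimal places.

pKa = −log(1.1 × 10^-5) = 4.959
pH = pKa + log([A⁻]/[HA]) = 4.959 + log(0.034/0.089)
pH = 4.959 + (-0.418) = 4.54

pH = 4.54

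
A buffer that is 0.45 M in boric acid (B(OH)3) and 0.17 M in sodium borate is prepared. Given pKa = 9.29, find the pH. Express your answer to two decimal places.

pH = pKa + log([A⁻]/[HA]) = 9.29 + log(0.17/0.45)
pH = 9.29 + (-0.423) = 8.87

pH = 8.87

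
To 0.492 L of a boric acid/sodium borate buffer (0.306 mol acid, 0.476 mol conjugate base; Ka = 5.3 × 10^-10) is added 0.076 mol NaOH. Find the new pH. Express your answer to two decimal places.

pH = 9.66

After neutralization: n(B(OH)3) = 0.23 mol, n(B(OH)4-) = 0.552 mol.
pKa = −log(5.3 × 10^-10) = 9.276
Henderson–Hasselbalch with mole ratio 0.552/0.23: pH = 9.276 + (+0.380)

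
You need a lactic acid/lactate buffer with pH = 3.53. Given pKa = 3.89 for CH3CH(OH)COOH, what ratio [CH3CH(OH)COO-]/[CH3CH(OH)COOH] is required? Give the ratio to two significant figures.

pH = pKa + log(r) ⇒ log(r) = 3.53 − 3.89 = -0.36
r = [CH3CH(OH)COO-]/[CH3CH(OH)COOH] = 10^(-0.36) = 0.437

ratio = 0.44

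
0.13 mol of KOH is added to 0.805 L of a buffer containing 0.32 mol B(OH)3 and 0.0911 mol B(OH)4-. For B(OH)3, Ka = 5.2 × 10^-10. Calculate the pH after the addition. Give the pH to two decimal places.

OH- converts B(OH)3 to B(OH)4-: B(OH)3 → 0.19 mol, B(OH)4- → 0.221 mol.
pKa = −log(5.2 × 10^-10) = 9.284
Henderson–Hasselbalch with mole ratio 0.221/0.19: pH = 9.284 + (+0.066)

pH = 9.35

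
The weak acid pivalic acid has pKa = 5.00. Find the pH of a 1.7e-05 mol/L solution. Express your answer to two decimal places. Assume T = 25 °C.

(CH3)3CCOOH ⇌ (CH3)3CCOO- + H+
Ka = 10^(−5.00) = 1.00 × 10^-5
Ka = [H+]²/(1.7e-05 − [H+]) = 1.00 × 10^-5
[H+] is not negligible relative to C₀; solve [H+]² + 1e-05·[H+] − 1.7e-10 = 0.
[H+] = [−1e-05 + √(1e-05² + 6.8e-10)]/2 = 8.96 × 10^-6 M
pH = −log[H+] = −log(8.96 × 10^-6) = 5.05

pH = 5.05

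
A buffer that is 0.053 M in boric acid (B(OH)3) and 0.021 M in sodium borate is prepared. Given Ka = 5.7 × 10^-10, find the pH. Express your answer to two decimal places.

pH = 8.84

pKa = −log(5.7 × 10^-10) = 9.244
pH = pKa + log([A⁻]/[HA]) = 9.244 + log(0.021/0.053)
pH = 9.244 + (-0.402) = 8.84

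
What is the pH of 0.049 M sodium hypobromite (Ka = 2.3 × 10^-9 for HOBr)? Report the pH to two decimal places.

pH = 10.66

OBr- is the conjugate base of the weak acid HOBr.
Kb = Kw/Ka = 1.0×10^-14 / 2.3 × 10^-9 = 4.35 × 10^-6
From the ICE table, Kb = [OH-]²/(0.049 − [OH-]) = 4.35 × 10^-6.
Assume [OH-] ≪ 0.049: [OH-] ≈ √(4.35 × 10^-6 × 0.049) = 4.62 × 10^-4 M
pOH = 3.34, so pH = 14.00 − pOH = 10.66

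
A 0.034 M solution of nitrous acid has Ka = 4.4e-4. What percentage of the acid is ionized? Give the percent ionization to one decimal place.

HNO2 ⇌ NO2- + H+; let x = [H+] at equilibrium.
Ka = x²/(C₀ − x); solving the quadratic gives x = 3.65 × 10^-3 M.
Fraction ionized = 3.65 × 10^-3 / 0.034 = 0.1074 → 10.7%

10.7%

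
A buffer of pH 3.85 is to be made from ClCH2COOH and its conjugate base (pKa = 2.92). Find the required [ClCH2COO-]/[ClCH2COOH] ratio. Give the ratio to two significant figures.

pH = pKa + log(r) ⇒ log(r) = 3.85 − 2.92 = +0.93
r = [ClCH2COO-]/[ClCH2COOH] = 10^(+0.93) = 8.51

ratio = 8.5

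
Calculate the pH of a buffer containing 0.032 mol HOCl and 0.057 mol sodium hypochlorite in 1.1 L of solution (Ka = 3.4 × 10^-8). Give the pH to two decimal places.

pH = 7.72

pKa = −log(3.4 × 10^-8) = 7.469
Henderson–Hasselbalch: pH = pKa + log([OCl-]/[HOCl]) = 7.469 + log(0.057/0.032)
pH = 7.469 + (+0.251) = 7.72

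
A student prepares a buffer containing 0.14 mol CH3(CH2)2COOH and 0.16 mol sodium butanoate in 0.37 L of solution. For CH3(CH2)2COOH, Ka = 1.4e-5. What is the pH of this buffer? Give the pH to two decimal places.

pKa = −log(1.4 × 10^-5) = 4.854
pH = pKa + log([A⁻]/[HA]) = 4.854 + log(0.16/0.14)
pH = 4.854 + (+0.058) = 4.91

pH = 4.91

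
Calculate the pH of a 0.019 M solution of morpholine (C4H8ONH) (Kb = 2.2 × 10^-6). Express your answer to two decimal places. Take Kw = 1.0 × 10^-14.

C4H8ONH + H2O ⇌ C4H8ONH2+ + OH-
Let x = [OH-] at equilibrium. Kb = x²/(0.019 − x).
Neglecting x in the denominator: x = √(2.2 × 10^-6 × 0.019) = 2.04 × 10^-4 M
Check: 1.1% ionized — well under 5%, approximation valid.
pOH = −log(2.04 × 10^-4) = 3.69; pH = 14.00 − 3.69 = 10.31

pH = 10.31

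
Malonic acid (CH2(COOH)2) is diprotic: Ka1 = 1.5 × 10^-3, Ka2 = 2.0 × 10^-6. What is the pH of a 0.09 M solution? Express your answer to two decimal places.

Since Ka1 ≫ Ka2, the first ionization dominates [H+].
Ka1 = x²/(0.09 − x) = 1.5 × 10^-3
Solving the quadratic: x = (−Ka1 + √(Ka1² + 4·Ka1·C₀))/2 = 1.09 × 10^-2 M
pH = −log(1.09 × 10^-2) = 1.96

pH = 1.96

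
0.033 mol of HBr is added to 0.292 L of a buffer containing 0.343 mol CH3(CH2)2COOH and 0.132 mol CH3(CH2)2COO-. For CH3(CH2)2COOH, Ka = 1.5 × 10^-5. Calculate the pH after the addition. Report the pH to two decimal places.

pH = 4.24

Added H+ converts CH3(CH2)2COO- to CH3(CH2)2COOH: CH3(CH2)2COOH → 0.376 mol, CH3(CH2)2COO- → 0.099 mol.
pKa = −log(1.5 × 10^-5) = 4.824
Henderson–Hasselbalch with mole ratio 0.099/0.376: pH = 4.824 + (-0.580)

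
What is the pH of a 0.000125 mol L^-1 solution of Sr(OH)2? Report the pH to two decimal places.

Sr(OH)2 is a strong base (each formula unit releases 2 OH-); [OH-] = 0.00025 M.
pOH = -log(0.00025) = 3.60
pH = 14.00 - 3.60 = 10.40

pH = 10.40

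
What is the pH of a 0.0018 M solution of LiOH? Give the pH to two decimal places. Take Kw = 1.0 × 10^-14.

pH = 11.26

LiOH is a strong base; [OH-] = 0.0018 M.
pOH = -log(0.0018) = 2.74
pH = 14.00 - 2.74 = 11.26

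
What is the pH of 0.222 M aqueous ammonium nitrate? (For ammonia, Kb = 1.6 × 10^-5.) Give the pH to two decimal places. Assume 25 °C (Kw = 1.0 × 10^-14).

pH = 4.93

NH4+ is the conjugate acid of the weak base NH3.
Ka = Kw/Kb = 1.0×10^-14 / 1.6 × 10^-5 = 6.25 × 10^-10
Ka = x²/(0.222 − x) = 6.25 × 10^-10
Neglecting x in the denominator: x = √(6.25 × 10^-10 × 0.222) = 1.18 × 10^-5 M
pH = −log[H+] = −log(1.18 × 10^-5) = 4.93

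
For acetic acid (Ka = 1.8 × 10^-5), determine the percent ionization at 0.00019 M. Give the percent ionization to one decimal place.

26.4%

CH3COOH ⇌ CH3COO- + H+; let x = [H+] at equilibrium.
Ka = x²/(C₀ − x); solving the quadratic gives x = 5.02 × 10^-5 M.
% ionization = x/C₀ × 100% = 5.02 × 10^-5/0.00019 × 100% = 26.4%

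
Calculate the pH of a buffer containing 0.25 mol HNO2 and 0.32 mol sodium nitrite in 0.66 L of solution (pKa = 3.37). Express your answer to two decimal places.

pH = pKa + log([A⁻]/[HA]) = 3.37 + log(0.32/0.25)
pH = 3.37 + (+0.107) = 3.48

pH = 3.48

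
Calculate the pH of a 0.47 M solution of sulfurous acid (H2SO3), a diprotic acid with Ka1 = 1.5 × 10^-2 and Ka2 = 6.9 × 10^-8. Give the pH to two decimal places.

pH = 1.11

Since Ka1 ≫ Ka2, the first ionization dominates [H+].
Ka1 = x²/(0.47 − x) = 1.5 × 10^-2
Solving the quadratic: x = (−Ka1 + √(Ka1² + 4·Ka1·C₀))/2 = 7.68 × 10^-2 M
pH = −log(7.68 × 10^-2) = 1.11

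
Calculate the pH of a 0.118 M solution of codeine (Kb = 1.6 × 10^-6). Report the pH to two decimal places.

pH = 10.64

C18H21NO3 + H2O ⇌ C18H22NO3+ + OH-
Kb = [OH-]²/(0.118 − [OH-]) = 1.6 × 10^-6
Since Kb ≪ C₀, [OH-] ≈ √(Kb·C₀) = 4.35 × 10^-4 M.
pOH = −log(4.35 × 10^-4) = 3.36; pH = 14.00 − 3.36 = 10.64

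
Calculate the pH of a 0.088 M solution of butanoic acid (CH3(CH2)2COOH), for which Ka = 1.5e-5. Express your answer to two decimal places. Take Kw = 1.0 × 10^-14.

CH3(CH2)2COOH ⇌ CH3(CH2)2COO- + H+
Ka = x²/(0.088 − x) = 1.5 × 10^-5
Since Ka ≪ C₀, x ≈ √(Ka·C₀) = 1.15 × 10^-3 M.
(x/C₀ = 1.3% < 5%, so the approximation holds.)
pH = −log(1.15 × 10^-3) = 2.94

pH = 2.94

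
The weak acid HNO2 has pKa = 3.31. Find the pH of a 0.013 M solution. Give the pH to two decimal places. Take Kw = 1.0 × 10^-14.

HNO2 ⇌ NO2- + H+
Ka = 10^(−3.31) = 4.90 × 10^-4
From the ICE table, Ka = x²/(0.013 − x) = 4.90 × 10^-4.
The 5% rule fails; solving x² + Ka·x − Ka·C₀ = 0 exactly:
x = [−0.00049 + √(0.00049² + 2.55e-05)]/2 = 2.29 × 10^-3 M
pH = −log[H+] = −log(2.29 × 10^-3) = 2.64

pH = 2.64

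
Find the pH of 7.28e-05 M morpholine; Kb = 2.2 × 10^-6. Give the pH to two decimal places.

pH = 9.06

C4H8ONH + H2O ⇌ C4H8ONH2+ + OH-
Kb = [OH-]²/(7.28e-05 − [OH-]) = 2.2 × 10^-6
Here C₀/Kb ≈ 33.1, so the small-[OH-] approximation fails. Use the quadratic:
[OH-] = [−2.2e-06 + √(2.2e-06² + 6.41e-10)]/2 = 1.16 × 10^-5 M
pOH = −log(1.16 × 10^-5) = 4.94; pH = 14.00 − 4.94 = 9.06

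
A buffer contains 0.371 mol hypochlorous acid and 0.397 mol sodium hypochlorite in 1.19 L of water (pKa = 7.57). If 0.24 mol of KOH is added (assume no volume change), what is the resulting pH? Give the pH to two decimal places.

OH- converts HOCl to OCl-: HOCl → 0.131 mol, OCl- → 0.637 mol.
Henderson–Hasselbalch with mole ratio 0.637/0.131: pH = 7.57 + (+0.687)

pH = 8.26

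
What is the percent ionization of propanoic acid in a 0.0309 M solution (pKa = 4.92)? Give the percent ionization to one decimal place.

2.0%

CH3CH2COOH ⇌ CH3CH2COO- + H+; let x = [H+] at equilibrium.
Ka = 10^(−4.92) = 1.20 × 10^-5
x ≈ √(Ka·C₀) = √(1.20 × 10^-5 × 0.0309) = 6.09 × 10^-4 M
Fraction ionized = 6.09 × 10^-4 / 0.0309 = 0.0197 → 2.0%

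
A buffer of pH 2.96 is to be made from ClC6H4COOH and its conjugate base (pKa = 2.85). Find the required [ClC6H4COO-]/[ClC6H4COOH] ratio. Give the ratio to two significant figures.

ratio = 1.3

pH = pKa + log(r) ⇒ log(r) = 2.96 − 2.85 = +0.11
r = [ClC6H4COO-]/[ClC6H4COOH] = 10^(+0.11) = 1.29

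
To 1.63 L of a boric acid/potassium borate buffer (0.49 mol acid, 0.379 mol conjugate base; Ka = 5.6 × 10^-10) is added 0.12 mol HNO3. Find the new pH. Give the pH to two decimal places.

Added H+ converts B(OH)4- to B(OH)3: B(OH)3 → 0.61 mol, B(OH)4- → 0.259 mol.
pKa = −log(5.6 × 10^-10) = 9.252
pH = pKa + log(n_B(OH)4-/n_B(OH)3) = 9.252 + log(0.259/0.61) = 9.252 + (-0.372)

pH = 8.88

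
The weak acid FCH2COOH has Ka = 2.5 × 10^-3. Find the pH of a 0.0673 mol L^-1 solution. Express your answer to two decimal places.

pH = 1.93

FCH2COOH ⇌ FCH2COO- + H+
Let x = [H+] at equilibrium. Ka = x²/(0.0673 − x).
Here C₀/Ka ≈ 26.9, so the small-x approximation fails. Use the quadratic:
x = (−Ka + √(Ka² + 4·Ka·C₀))/2 = 1.18 × 10^-2 M
pH = −log(1.18 × 10^-2) = 1.93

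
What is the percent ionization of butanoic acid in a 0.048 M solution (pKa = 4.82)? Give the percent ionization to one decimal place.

1.8%

CH3(CH2)2COOH ⇌ CH3(CH2)2COO- + H+; let x = [H+] at equilibrium.
Ka = 10^(−4.82) = 1.51 × 10^-5
x ≈ √(Ka·C₀) = √(1.51 × 10^-5 × 0.048) = 8.51 × 10^-4 M
Fraction ionized = 8.51 × 10^-4 / 0.048 = 0.0177 → 1.8%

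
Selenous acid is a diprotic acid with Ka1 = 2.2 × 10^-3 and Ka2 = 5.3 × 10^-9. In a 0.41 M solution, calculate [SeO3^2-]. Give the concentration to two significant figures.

5.3 × 10^-9 M

First ionization gives [H+] ≈ [HSeO3-] = 2.90 × 10^-2 M.
Second step: Ka2 = [H+][SeO3^2-]/[HSeO3-] ≈ [SeO3^2-] (since [H+] ≈ [HSeO3-]).
So [SeO3^2-] ≈ Ka2.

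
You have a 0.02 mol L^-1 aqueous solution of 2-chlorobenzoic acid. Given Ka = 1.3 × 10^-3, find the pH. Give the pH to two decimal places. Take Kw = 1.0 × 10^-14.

ClC6H4COOH ⇌ ClC6H4COO- + H+
From the ICE table, Ka = [H+]²/(0.02 − [H+]) = 1.3 × 10^-3.
[H+] is not negligible relative to C₀; solve [H+]² + 0.0013·[H+] − 2.6e-05 = 0.
[H+] = (−Ka + √(Ka² + 4·Ka·C₀))/2 = 4.49 × 10^-3 M
pH = −log(4.49 × 10^-3) = 2.35

pH = 2.35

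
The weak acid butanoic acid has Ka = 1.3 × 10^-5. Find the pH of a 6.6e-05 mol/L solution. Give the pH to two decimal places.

CH3(CH2)2COOH ⇌ CH3(CH2)2COO- + H+
From the ICE table, Ka = [H+]²/(6.6e-05 − [H+]) = 1.3 × 10^-5.
Here C₀/Ka ≈ 5.08, so the small-[H+] approximation fails. Use the quadratic:
[H+] = [−1.3e-05 + √(1.3e-05² + 3.43e-09)]/2 = 2.35 × 10^-5 M
pH = −log(2.35 × 10^-5) = 4.63

pH = 4.63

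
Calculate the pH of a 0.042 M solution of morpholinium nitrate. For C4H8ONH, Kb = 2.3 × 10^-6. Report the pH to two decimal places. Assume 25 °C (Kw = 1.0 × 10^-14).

pH = 4.87

C4H8ONH2+ is the conjugate acid of the weak base C4H8ONH.
Ka = Kw/Kb = 1.0×10^-14 / 2.3 × 10^-6 = 4.35 × 10^-9
Ka = x²/(0.042 − x) = 4.35 × 10^-9
Assume x ≪ 0.042: x ≈ √(4.35 × 10^-9 × 0.042) = 1.35 × 10^-5 M
pH = −log[H+] = −log(1.35 × 10^-5) = 4.87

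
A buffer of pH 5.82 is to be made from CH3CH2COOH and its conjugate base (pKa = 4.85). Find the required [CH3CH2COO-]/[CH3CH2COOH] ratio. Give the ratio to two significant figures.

ratio = 9.3

pH = pKa + log(r) ⇒ log(r) = 5.82 − 4.85 = +0.97
r = [CH3CH2COO-]/[CH3CH2COOH] = 10^(+0.97) = 9.33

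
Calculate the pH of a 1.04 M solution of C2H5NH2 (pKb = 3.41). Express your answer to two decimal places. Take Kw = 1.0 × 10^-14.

pH = 12.30

C2H5NH2 + H2O ⇌ C2H5NH3+ + OH-
Kb = 10^(−3.41) = 3.89 × 10^-4
Kb = [OH-]²/(1.04 − [OH-]) = 3.89 × 10^-4
Since Kb ≪ C₀, [OH-] ≈ √(Kb·C₀) = 2.01 × 10^-2 M.
([OH-]/C₀ = 1.9% < 5%, so the approximation holds.)
pOH = −log(2.01 × 10^-2) = 1.70; pH = 14.00 − 1.70 = 12.30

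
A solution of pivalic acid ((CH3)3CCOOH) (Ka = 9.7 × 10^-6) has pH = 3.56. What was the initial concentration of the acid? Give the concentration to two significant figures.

[H+] = 10^(-3.56) = 2.75 × 10^-4 M = x
Ka = x²/(C₀ − x) ⇒ C₀ = x + x²/Ka
C₀ = 2.75 × 10^-4 + (2.75 × 10^-4)²/(9.7 × 10^-6) = 8.07 × 10^-3 M

C₀ = 8.1 × 10^-3 M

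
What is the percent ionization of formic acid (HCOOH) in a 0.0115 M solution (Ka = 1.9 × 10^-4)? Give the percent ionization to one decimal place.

HCOOH ⇌ HCOO- + H+; let x = [H+] at equilibrium.
Solve x² + 0.00019x − 2.19e-06 = 0 → x = 1.39 × 10^-3 M
Fraction ionized = 1.39 × 10^-3 / 0.0115 = 0.1209 → 12.1%

12.1%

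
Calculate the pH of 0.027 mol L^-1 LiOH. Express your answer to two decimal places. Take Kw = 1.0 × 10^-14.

LiOH is a strong base; [OH-] = 0.027 M.
pOH = -log(0.027) = 1.57
pH = 14.00 - 1.57 = 12.43

pH = 12.43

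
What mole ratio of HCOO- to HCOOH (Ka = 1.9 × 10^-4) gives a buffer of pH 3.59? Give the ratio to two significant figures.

pKa = -log(1.9 × 10^-4) = 3.721
pH = pKa + log(r) ⇒ log(r) = 3.59 − 3.721 = -0.131
r = [HCOO-]/[HCOOH] = 10^(-0.131) = 0.74

ratio = 0.74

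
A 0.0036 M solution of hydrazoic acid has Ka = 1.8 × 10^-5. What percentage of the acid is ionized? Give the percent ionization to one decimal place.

HN3 ⇌ N3- + H+; let x = [H+] at equilibrium.
Ka = x²/(C₀ − x); solving the quadratic gives x = 2.46 × 10^-4 M.
Fraction ionized = 2.46 × 10^-4 / 0.0036 = 0.0683 → 6.8%

6.8%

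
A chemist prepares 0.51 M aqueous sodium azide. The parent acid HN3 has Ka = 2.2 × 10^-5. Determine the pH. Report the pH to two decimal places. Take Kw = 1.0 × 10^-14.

pH = 9.18

N3- is the conjugate base of the weak acid HN3.
Kb = Kw/Ka = 1.0×10^-14 / 2.2 × 10^-5 = 4.55 × 10^-10
From the ICE table, Kb = [OH-]²/(0.51 − [OH-]) = 4.55 × 10^-10.
Assume [OH-] ≪ 0.51: [OH-] ≈ √(4.55 × 10^-10 × 0.51) = 1.52 × 10^-5 M
Check: 0.003% ionized — well under 5%, approximation valid.
pOH = 4.82, so pH = 14.00 − pOH = 9.18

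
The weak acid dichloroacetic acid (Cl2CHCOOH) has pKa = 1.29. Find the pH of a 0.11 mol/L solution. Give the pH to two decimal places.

pH = 1.27

Cl2CHCOOH ⇌ Cl2CHCOO- + H+
Ka = 10^(−1.29) = 5.13 × 10^-2
Let x = [H+] at equilibrium. Ka = x²/(0.11 − x).
The 5% rule fails; solving x² + Ka·x − Ka·C₀ = 0 exactly:
x = [−0.0513 + √(0.0513² + 0.0226)]/2 = 5.37 × 10^-2 M
pH = −log(5.37 × 10^-2) = 1.27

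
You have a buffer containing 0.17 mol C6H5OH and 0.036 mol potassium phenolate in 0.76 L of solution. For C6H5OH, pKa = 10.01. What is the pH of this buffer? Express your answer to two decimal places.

pH = 9.34

Using pH = pKa + log([base]/[acid]) with [base]/[acid] = 0.036/0.17:
pH = 10.01 + (-0.674) = 9.34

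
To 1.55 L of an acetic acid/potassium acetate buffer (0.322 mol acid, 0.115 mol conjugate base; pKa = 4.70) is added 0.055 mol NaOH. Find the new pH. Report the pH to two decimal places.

OH- converts CH3COOH to CH3COO-: CH3COOH → 0.267 mol, CH3COO- → 0.17 mol.
Henderson–Hasselbalch with mole ratio 0.17/0.267: pH = 4.70 + (-0.196)

pH = 4.50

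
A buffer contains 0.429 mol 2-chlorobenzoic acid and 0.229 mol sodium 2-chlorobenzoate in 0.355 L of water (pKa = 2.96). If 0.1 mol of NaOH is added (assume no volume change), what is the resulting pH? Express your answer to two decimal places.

After neutralization: n(ClC6H4COOH) = 0.329 mol, n(ClC6H4COO-) = 0.329 mol.
pH = pKa + log(n_ClC6H4COO-/n_ClC6H4COOH) = 2.96 + log(0.329/0.329) = 2.96 + (+0.000)

pH = 2.96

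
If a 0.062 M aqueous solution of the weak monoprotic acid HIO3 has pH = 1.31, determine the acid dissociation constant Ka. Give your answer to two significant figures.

[H+] = 10^(-1.31) = 4.90 × 10^-2 M
At equilibrium [HA] = 0.062 − 4.90 × 10^-2 = 1.30 × 10^-2 M
Ka = [H+][A-]/[HA] = (4.90 × 10^-2)² / 1.30 × 10^-2 = 1.8 × 10^-1

Ka = 1.8 × 10^-1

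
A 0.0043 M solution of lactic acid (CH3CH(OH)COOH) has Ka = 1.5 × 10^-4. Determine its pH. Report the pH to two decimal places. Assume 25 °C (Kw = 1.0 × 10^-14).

CH3CH(OH)COOH ⇌ CH3CH(OH)COO- + H+
From the ICE table, Ka = x²/(0.0043 − x) = 1.5 × 10^-4.
The 5% rule fails; solving x² + Ka·x − Ka·C₀ = 0 exactly:
x = [−0.00015 + √(0.00015² + 2.58e-06)]/2 = 7.32 × 10^-4 M
pH = −log[H+] = −log(7.32 × 10^-4) = 3.14

pH = 3.14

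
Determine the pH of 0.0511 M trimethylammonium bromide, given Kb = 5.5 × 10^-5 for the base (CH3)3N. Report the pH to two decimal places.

(CH3)3NH+ is the conjugate acid of the weak base (CH3)3N.
Ka = Kw/Kb = 1.0×10^-14 / 5.5 × 10^-5 = 1.82 × 10^-10
Let x = [H+] at equilibrium. Ka = x²/(0.0511 − x).
Neglecting x in the denominator: x = √(1.82 × 10^-10 × 0.0511) = 3.05 × 10^-6 M
(x/C₀ = 0.006% < 5%, so the approximation holds.)
pH = −log(3.05 × 10^-6) = 5.52

pH = 5.52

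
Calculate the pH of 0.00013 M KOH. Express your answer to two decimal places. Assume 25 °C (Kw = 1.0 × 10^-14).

KOH is a strong base; [OH-] = 0.00013 M.
pOH = -log(0.00013) = 3.89
pH = 14.00 - 3.89 = 10.11

pH = 10.11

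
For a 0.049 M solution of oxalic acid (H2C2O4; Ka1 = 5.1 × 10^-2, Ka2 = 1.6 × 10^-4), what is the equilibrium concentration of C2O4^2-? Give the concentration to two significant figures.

First ionization gives [H+] ≈ [HC2O4-] = 3.06 × 10^-2 M.
Second step: Ka2 = [H+][C2O4^2-]/[HC2O4-] ≈ [C2O4^2-] (since [H+] ≈ [HC2O4-]).
So [C2O4^2-] ≈ Ka2.

1.6 × 10^-4 M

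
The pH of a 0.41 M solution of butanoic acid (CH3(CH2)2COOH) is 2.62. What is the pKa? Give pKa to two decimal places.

[H+] = 10^(-2.62) = 2.40 × 10^-3 M
At equilibrium [HA] = 0.41 − 2.40 × 10^-3 = 4.08 × 10^-1 M
Ka = [H+][A-]/[HA] = (2.40 × 10^-3)² / 4.08 × 10^-1 = 1.41 × 10^-5
pKa = -log(1.41 × 10^-5) = 4.85

pKa = 4.85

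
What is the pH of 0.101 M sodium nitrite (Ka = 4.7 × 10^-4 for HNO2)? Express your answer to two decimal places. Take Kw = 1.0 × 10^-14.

pH = 8.17

NO2- is the conjugate base of the weak acid HNO2.
Kb = Kw/Ka = 1.0×10^-14 / 4.7 × 10^-4 = 2.13 × 10^-11
From the ICE table, Kb = x²/(0.101 − x) = 2.13 × 10^-11.
Since Kb ≪ C₀, x ≈ √(Kb·C₀) = 1.47 × 10^-6 M.
(x/C₀ = 0.0015% < 5%, so the approximation holds.)
pOH = 5.83, so pH = 14.00 − pOH = 8.17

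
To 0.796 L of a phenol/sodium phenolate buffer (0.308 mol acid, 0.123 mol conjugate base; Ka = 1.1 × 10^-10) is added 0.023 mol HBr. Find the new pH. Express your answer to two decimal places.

pH = 9.44

Added H+ converts C6H5O- to C6H5OH: C6H5OH → 0.331 mol, C6H5O- → 0.1 mol.
pKa = −log(1.1 × 10^-10) = 9.959
pH = pKa + log([A⁻]/[HA]) = 9.959 + log(0.1/0.331) = 9.959 -0.520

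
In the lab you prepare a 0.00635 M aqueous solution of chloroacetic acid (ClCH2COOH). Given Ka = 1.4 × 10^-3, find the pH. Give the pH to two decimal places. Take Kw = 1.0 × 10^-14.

pH = 2.63

ClCH2COOH ⇌ ClCH2COO- + H+
From the ICE table, Ka = [H+]²/(0.00635 − [H+]) = 1.4 × 10^-3.
Here C₀/Ka ≈ 4.54, so the small-[H+] approximation fails. Use the quadratic:
[H+] = (−Ka + √(Ka² + 4·Ka·C₀))/2 = 2.36 × 10^-3 M
pH = −log[H+] = −log(2.36 × 10^-3) = 2.63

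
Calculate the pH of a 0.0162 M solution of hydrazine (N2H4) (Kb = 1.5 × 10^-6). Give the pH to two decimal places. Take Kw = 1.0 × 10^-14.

N2H4 + H2O ⇌ N2H5+ + OH-
Kb = [OH-]²/(0.0162 − [OH-]) = 1.5 × 10^-6
Since Kb ≪ C₀, [OH-] ≈ √(Kb·C₀) = 1.56 × 10^-4 M.
([OH-]/C₀ = 0.96% < 5%, so the approximation holds.)
pOH = −log(1.56 × 10^-4) = 3.81; pH = 14.00 − 3.81 = 10.19

pH = 10.19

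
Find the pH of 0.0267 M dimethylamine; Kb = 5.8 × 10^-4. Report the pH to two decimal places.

(CH3)2NH + H2O ⇌ (CH3)2NH2+ + OH-
Kb = [OH-]²/(0.0267 − [OH-]) = 5.8 × 10^-4
Here C₀/Kb ≈ 46, so the small-[OH-] approximation fails. Use the quadratic:
[OH-] = [−0.00058 + √(0.00058² + 6.19e-05)]/2 = 3.66 × 10^-3 M
pOH = 2.44, so pH = 14.00 − pOH = 11.56

pH = 11.56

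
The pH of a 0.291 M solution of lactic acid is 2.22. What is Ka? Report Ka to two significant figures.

[H+] = 10^(-2.22) = 6.03 × 10^-3 M
At equilibrium [HA] = 0.291 − 6.03 × 10^-3 = 2.85 × 10^-1 M
Ka = [H+][A-]/[HA] = (6.03 × 10^-3)² / 2.85 × 10^-1 = 1.3 × 10^-4

Ka = 1.3 × 10^-4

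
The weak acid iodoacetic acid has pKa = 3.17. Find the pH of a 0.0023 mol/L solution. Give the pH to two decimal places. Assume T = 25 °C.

pH = 3.02

ICH2COOH ⇌ ICH2COO- + H+
Ka = 10^(−3.17) = 6.76 × 10^-4
Ka = [H+]²/(0.0023 − [H+]) = 6.76 × 10^-4
[H+] is not negligible relative to C₀; solve [H+]² + 0.000676·[H+] − 1.55e-06 = 0.
[H+] = (−Ka + √(Ka² + 4·Ka·C₀))/2 = 9.54 × 10^-4 M
pH = −log(9.54 × 10^-4) = 3.02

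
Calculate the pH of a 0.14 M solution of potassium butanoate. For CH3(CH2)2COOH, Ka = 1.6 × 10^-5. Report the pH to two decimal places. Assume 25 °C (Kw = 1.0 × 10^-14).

CH3(CH2)2COO- is the conjugate base of the weak acid CH3(CH2)2COOH.
Kb = Kw/Ka = 1.0×10^-14 / 1.6 × 10^-5 = 6.25 × 10^-10
Let x = [OH-] at equilibrium. Kb = x²/(0.14 − x).
Since Kb ≪ C₀, x ≈ √(Kb·C₀) = 9.35 × 10^-6 M.
(x/C₀ = 0.0067% < 5%, so the approximation holds.)
pOH = −log(9.35 × 10^-6) = 5.03; pH = 14.00 − 5.03 = 8.97

pH = 8.97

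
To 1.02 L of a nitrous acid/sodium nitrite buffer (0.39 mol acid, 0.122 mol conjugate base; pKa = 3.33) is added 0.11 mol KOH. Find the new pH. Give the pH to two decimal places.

After neutralization: n(HNO2) = 0.28 mol, n(NO2-) = 0.232 mol.
pH = pKa + log(n_NO2-/n_HNO2) = 3.33 + log(0.232/0.28) = 3.33 + (-0.082)

pH = 3.25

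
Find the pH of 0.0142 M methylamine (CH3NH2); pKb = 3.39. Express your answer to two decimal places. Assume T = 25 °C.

pH = 11.34

CH3NH2 + H2O ⇌ CH3NH3+ + OH-
Kb = 10^(−3.39) = 4.07 × 10^-4
Kb = [OH-]²/(0.0142 − [OH-]) = 4.07 × 10^-4
[OH-] is not negligible relative to C₀; solve [OH-]² + 0.000407·[OH-] − 5.78e-06 = 0.
[OH-] = [−0.000407 + √(0.000407² + 2.31e-05)]/2 = 2.21 × 10^-3 M
pOH = 2.66, so pH = 14.00 − pOH = 11.34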